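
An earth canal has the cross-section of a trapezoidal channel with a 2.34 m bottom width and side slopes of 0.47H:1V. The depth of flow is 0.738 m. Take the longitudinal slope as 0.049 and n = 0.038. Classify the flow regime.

With bottom width b = 2.34 m and side slope z = 0.47: A = (b + zy)y = (2.34 + 0.47×0.738)×0.738 = 1.983 m²; P = b + 2y√(1+z²) = 2.34 + 2×0.738×1.105 = 3.971 m.
Hydraulic radius R = A/P = 1.983/3.971 = 0.4994 m.
V = (1/n) R^(2/3) √S = (1/0.038) × 0.4994^(2/3) × √0.049 = 3.667 m/s. Hydraulic depth D_h = A/T = 1.983/3.034 = 0.6536 m.
Froude number Fr = V/√(g·D_h) = 3.667/√(9.81×0.6536) = 1.45, which is greater than 1, so the flow is supercritical.

supercritical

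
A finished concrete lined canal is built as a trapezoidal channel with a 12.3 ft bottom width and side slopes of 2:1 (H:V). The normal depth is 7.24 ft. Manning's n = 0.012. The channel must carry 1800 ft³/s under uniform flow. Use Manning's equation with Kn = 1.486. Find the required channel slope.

S = 0.000794

With bottom width b = 12.3 ft and side slope z = 2: A = (b + zy)y = (12.3 + 2×7.24)×7.24 = 193.9 ft²; P = b + 2y√(1+z²) = 12.3 + 2×7.24×2.236 = 44.68 ft.
Hydraulic radius R = A/P = 193.9/44.68 = 4.34 ft.
From Manning's equation, S = [nQ / (1.486 A R^(2/3))]² = [0.012 × 1800 / (1.486 × 193.9 × 4.34^(2/3))]² = 0.000794.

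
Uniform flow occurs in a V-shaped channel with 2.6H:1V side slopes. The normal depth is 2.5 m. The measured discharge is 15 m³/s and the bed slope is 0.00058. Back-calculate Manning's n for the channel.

For a triangular section with side slope z = 2.6: A = zy² = 2.6×2.5² = 16.25 m²; P = 2y√(1+z²) = 2×2.5×2.786 = 13.93 m.
Hydraulic radius R = A/P = 16.25/13.93 = 1.167 m.
Rearranging Manning's equation: n = (1/Q) A R^(2/3) S^(1/2) = (1/15) × 16.25 × 1.167^(2/3) × √0.00058 = 0.0289.

n = 0.0289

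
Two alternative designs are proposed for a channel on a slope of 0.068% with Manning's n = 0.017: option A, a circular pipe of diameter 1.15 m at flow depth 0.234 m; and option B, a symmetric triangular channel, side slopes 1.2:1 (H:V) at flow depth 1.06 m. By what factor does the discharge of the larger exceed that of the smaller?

18.1

Channel A: For a circular section of diameter D = 1.15 m at depth y = 0.234 m, the central angle is θ = 2 arccos(1 − 2y/D) = 1.872 rad. Then A = (D²/8)(θ − sin θ) = 0.1516 m² and P = Dθ/2 = 1.076 m. Hydraulic radius R = A/P = 0.1516/1.076 = 0.1408 m. Q_A = (1/0.017)·0.1516·0.1408^(2/3)·√0.00068 = 0.06294 m³/s.
Channel B: For a triangular section with side slope z = 1.2: A = zy² = 1.2×1.06² = 1.348 m²; P = 2y√(1+z²) = 2×1.06×1.562 = 3.312 m. Hydraulic radius R = A/P = 1.348/3.312 = 0.4072 m. Q_B = (1/0.017)·1.348·0.4072^(2/3)·√0.00068 = 1.136 m³/s.
The larger discharge is 1.136 m³/s and the smaller is 0.06294 m³/s; the ratio is 18.1.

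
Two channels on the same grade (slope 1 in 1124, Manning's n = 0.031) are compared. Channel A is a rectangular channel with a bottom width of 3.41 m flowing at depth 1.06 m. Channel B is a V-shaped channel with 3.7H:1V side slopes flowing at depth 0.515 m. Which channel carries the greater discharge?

Channel A: Flow area A = b·y = 3.41 × 1.06 = 3.615 m². Wetted perimeter P = b + 2y = 3.41 + 2×1.06 = 5.53 m. Hydraulic radius R = A/P = 3.615/5.53 = 0.6536 m. Q_A = (1/0.031)·3.615·0.6536^(2/3)·√0.0008897 = 2.619 m³/s.
Channel B: For a triangular section with side slope z = 3.7: A = zy² = 3.7×0.515² = 0.9813 m²; P = 2y√(1+z²) = 2×0.515×3.833 = 3.948 m. Hydraulic radius R = A/P = 0.9813/3.948 = 0.2486 m. Q_B = (1/0.031)·0.9813·0.2486^(2/3)·√0.0008897 = 0.3733 m³/s.
Q_A = 2.619 m³/s vs Q_B = 0.3733 m³/s, so channel A carries more.

channel A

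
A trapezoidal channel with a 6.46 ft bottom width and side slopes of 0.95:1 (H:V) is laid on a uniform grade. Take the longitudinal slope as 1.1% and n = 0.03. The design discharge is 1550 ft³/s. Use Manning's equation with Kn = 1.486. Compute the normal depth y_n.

Manning's equation rearranged: A R^(2/3) = nQ / (1.486·√S) = 0.03 × 1550 / (1.486 × √0.011) = 298.4.
At y = 9.34 ft: A R^(2/3) = 387.1 — high.
At y = 6.64 ft: A R^(2/3) = 192.5 — low.
At y = 8.24 ft: A R^(2/3) = 298.3 — matches.

y_n = 8.24 ft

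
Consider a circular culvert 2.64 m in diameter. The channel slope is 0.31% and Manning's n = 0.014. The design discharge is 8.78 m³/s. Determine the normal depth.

Manning's equation rearranged: A R^(2/3) = nQ / (1·√S) = 0.014 × 8.78 / (√0.0031) = 2.208.
At y = 1.21 m: A R^(2/3) = 1.785 — short.
At y = 1.58 m: A R^(2/3) = 2.777 — over.
At y = 1.37 m: A R^(2/3) = 2.209 — close enough.

y_n = 1.37 m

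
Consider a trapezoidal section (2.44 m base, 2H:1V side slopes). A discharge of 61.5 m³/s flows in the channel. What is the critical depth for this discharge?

y_c = 2.33 m

At critical depth, Q² T / (g A³) = 1, i.e. A³/T = Q²/g = 61.5²/9.81 = 385.6.
Trying y = 2.91 m: A³/T = 986.3 — too large.
Trying y = 2.33 m: A³/T = 385 — matches.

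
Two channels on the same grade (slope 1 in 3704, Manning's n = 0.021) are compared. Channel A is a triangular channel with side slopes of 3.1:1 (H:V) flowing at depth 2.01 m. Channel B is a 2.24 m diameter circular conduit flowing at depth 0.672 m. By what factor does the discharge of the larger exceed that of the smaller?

23.2

Channel A: For a triangular section with side slope z = 3.1: A = zy² = 3.1×2.01² = 12.52 m²; P = 2y√(1+z²) = 2×2.01×3.257 = 13.09 m. Hydraulic radius R = A/P = 12.52/13.09 = 0.9565 m. Q_A = (1/0.021)·12.52·0.9565^(2/3)·√0.00027 = 9.513 m³/s.
Channel B: For a circular section of diameter D = 2.24 m at depth y = 0.672 m, the central angle is θ = 2 arccos(1 − 2y/D) = 2.319 rad. Then A = (D²/8)(θ − sin θ) = 0.9943 m² and P = Dθ/2 = 2.597 m. Hydraulic radius R = A/P = 0.9943/2.597 = 0.3829 m. Q_B = (1/0.021)·0.9943·0.3829^(2/3)·√0.00027 = 0.4102 m³/s.
The larger discharge is 9.513 m³/s and the smaller is 0.4102 m³/s; the ratio is 23.2.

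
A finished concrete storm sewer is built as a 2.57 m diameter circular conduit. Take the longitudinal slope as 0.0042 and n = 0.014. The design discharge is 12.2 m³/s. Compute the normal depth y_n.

Manning's equation rearranged: A R^(2/3) = nQ / (1·√S) = 0.014 × 12.2 / (√0.0042) = 2.636.
Try y = 1.3 m: A R^(2/3) = 1.97 — short.
Try y = 1.79 m: A R^(2/3) = 3.213 — over.
Try y = 1.56 m: A R^(2/3) = 2.641 — matches.

y_n = 1.56 m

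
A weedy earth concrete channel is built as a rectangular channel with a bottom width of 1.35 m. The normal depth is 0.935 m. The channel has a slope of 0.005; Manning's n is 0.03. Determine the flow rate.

Q = 1.59 m³/s

Flow area A = b·y = 1.35 × 0.935 = 1.262 m². Wetted perimeter P = b + 2y = 1.35 + 2×0.935 = 3.22 m.
Hydraulic radius R = A/P = 1.262/3.22 = 0.392 m.
Manning's equation: Q = (1/n) A R^(2/3) S^(1/2) = (1/0.03) × 1.262 × 0.392^(2/3) × 0.005^(1/2) = 1.59 m³/s.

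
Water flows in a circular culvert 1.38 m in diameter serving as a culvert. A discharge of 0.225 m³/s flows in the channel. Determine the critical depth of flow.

y_c = 0.241 m

At critical depth, Q² T / (g A³) = 1, i.e. A³/T = Q²/g = 0.225²/9.81 = 0.005161.
Try y = 0.289 m: A³/T = 0.01048 — too large.
Try y = 0.204 m: A³/T = 0.002668 — too small.
Try y = 0.241 m: A³/T = 0.005139 — ≈ 0.005161.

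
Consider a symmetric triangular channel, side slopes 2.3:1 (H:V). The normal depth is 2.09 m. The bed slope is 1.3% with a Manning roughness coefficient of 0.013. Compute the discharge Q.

For a triangular section with side slope z = 2.3: A = zy² = 2.3×2.09² = 10.05 m²; P = 2y√(1+z²) = 2×2.09×2.508 = 10.48 m.
Hydraulic radius R = A/P = 10.05/10.48 = 0.9583 m.
Manning's equation: Q = (1/n) A R^(2/3) S^(1/2) = (1/0.013) × 10.05 × 0.9583^(2/3) × 0.013^(1/2) = 85.7 m³/s.

Q = 85.7 m³/s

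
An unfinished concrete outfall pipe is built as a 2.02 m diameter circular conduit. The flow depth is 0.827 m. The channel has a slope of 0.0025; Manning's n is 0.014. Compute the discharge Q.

Q = 2.55 m³/s

For a circular section of diameter D = 2.02 m at depth y = 0.827 m, the central angle is θ = 2 arccos(1 − 2y/D) = 2.777 rad. Then A = (D²/8)(θ − sin θ) = 1.235 m² and P = Dθ/2 = 2.805 m.
Hydraulic radius R = A/P = 1.235/2.805 = 0.4402 m.
Manning's equation: Q = (1/n) A R^(2/3) S^(1/2) = (1/0.014) × 1.235 × 0.4402^(2/3) × 0.0025^(1/2) = 2.55 m³/s.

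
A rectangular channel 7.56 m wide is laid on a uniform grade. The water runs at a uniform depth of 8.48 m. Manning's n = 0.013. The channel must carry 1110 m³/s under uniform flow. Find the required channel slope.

Flow area A = b·y = 7.56 × 8.48 = 64.11 m². Wetted perimeter P = b + 2y = 7.56 + 2×8.48 = 24.52 m.
Hydraulic radius R = A/P = 64.11/24.52 = 2.615 m.
From Manning's equation, S = [nQ / (1 A R^(2/3))]² = [0.013 × 1110 / (1 × 64.11 × 2.615^(2/3))]² = 0.0141.

S = 0.0141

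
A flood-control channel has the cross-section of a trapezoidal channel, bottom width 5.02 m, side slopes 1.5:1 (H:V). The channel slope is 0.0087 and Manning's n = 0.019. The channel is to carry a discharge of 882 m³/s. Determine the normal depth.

y_n = 5.98 m

Manning's equation rearranged: A R^(2/3) = nQ / (1·√S) = 0.019 × 882 / (√0.0087) = 179.7.
Try y = 6.55 m: A R^(2/3) = 219.7 — high.
Try y = 5.98 m: A R^(2/3) = 179.7 — ≈ 179.7.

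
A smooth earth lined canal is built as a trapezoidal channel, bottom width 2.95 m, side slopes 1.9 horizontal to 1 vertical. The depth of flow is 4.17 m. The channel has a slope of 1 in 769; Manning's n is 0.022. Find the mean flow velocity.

V = 2.75 m/s

With bottom width b = 2.95 m and side slope z = 1.9: A = (b + zy)y = (2.95 + 1.9×4.17)×4.17 = 45.34 m²; P = b + 2y√(1+z²) = 2.95 + 2×4.17×2.147 = 20.86 m.
Hydraulic radius R = A/P = 45.34/20.86 = 2.174 m.
From Manning's equation, V = (1/n) R^(2/3) S^(1/2) = (1/0.022) × 2.174^(2/3) × 0.0013^(1/2) = 2.75 m/s.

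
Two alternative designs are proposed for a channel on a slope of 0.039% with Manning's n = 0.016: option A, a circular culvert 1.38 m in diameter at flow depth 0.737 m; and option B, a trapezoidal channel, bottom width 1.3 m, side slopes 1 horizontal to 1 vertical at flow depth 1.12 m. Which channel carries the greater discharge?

channel B

Channel A: For a circular section of diameter D = 1.38 m at depth y = 0.737 m, the central angle is θ = 2 arccos(1 − 2y/D) = 3.278 rad. Then A = (D²/8)(θ − sin θ) = 0.8127 m² and P = Dθ/2 = 2.262 m. Hydraulic radius R = A/P = 0.8127/2.262 = 0.3593 m. Q_A = (1/0.016)·0.8127·0.3593^(2/3)·√0.00039 = 0.507 m³/s.
Channel B: With bottom width b = 1.3 m and side slope z = 1: A = (b + zy)y = (1.3 + 1×1.12)×1.12 = 2.71 m²; P = b + 2y√(1+z²) = 1.3 + 2×1.12×1.414 = 4.468 m. Hydraulic radius R = A/P = 2.71/4.468 = 0.6066 m. Q_B = (1/0.016)·2.71·0.6066^(2/3)·√0.00039 = 2.397 m³/s.
Q_A = 0.507 m³/s vs Q_B = 2.397 m³/s, so channel B carries more.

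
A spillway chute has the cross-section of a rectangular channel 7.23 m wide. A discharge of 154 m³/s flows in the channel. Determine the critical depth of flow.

For a rectangular channel, critical depth y_c = (q²/g)^(1/3) where q = Q/b = 154/7.23 = 21.3 m²/s.
So y_c = (21.3²/9.81)^(1/3) = 3.59 m.

y_c = 3.59 m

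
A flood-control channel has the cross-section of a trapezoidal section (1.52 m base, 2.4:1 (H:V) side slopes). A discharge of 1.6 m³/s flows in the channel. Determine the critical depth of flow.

At critical depth, Q² T / (g A³) = 1, i.e. A³/T = Q²/g = 1.6²/9.81 = 0.261.
At y = 0.44 m: A³/T = 0.4009 — high.
At y = 0.312 m: A³/T = 0.1175 — low.
At y = 0.391 m: A³/T = 0.2615 — close enough.

y_c = 0.391 m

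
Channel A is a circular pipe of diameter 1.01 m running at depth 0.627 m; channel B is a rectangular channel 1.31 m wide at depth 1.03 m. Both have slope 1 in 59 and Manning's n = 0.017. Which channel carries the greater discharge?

channel B

Channel A: For a circular section of diameter D = 1.01 m at depth y = 0.627 m, the central angle is θ = 2 arccos(1 − 2y/D) = 3.63 rad. Then A = (D²/8)(θ − sin θ) = 0.5226 m² and P = Dθ/2 = 1.833 m. Hydraulic radius R = A/P = 0.5226/1.833 = 0.2851 m. Q_A = (1/0.017)·0.5226·0.2851^(2/3)·√0.01695 = 1.734 m³/s.
Channel B: Flow area A = b·y = 1.31 × 1.03 = 1.349 m². Wetted perimeter P = b + 2y = 1.31 + 2×1.03 = 3.37 m. Hydraulic radius R = A/P = 1.349/3.37 = 0.4004 m. Q_B = (1/0.017)·1.349·0.4004^(2/3)·√0.01695 = 5.613 m³/s.
Q_A = 1.734 m³/s vs Q_B = 5.613 m³/s, so channel B carries more.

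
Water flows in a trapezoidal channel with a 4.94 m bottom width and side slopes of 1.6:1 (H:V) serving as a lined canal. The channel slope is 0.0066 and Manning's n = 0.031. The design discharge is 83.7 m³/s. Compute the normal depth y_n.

y_n = 2.58 m

Manning's equation rearranged: A R^(2/3) = nQ / (1·√S) = 0.031 × 83.7 / (√0.0066) = 31.94.
Trying y = 3.2 m: A R^(2/3) = 49.24 — over.
Trying y = 2.58 m: A R^(2/3) = 31.93 — close enough.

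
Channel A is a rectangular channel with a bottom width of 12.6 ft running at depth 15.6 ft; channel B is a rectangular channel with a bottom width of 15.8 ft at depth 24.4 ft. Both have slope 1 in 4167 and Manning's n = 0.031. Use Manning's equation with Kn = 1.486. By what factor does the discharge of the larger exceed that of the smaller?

2.37

Channel A: Flow area A = b·y = 12.6 × 15.6 = 196.6 ft². Wetted perimeter P = b + 2y = 12.6 + 2×15.6 = 43.8 ft. Hydraulic radius R = A/P = 196.6/43.8 = 4.488 ft. Q_A = (1.486/0.031)·196.6·4.488^(2/3)·√0.00024 = 397.1 ft³/s.
Channel B: Flow area A = b·y = 15.8 × 24.4 = 385.5 ft². Wetted perimeter P = b + 2y = 15.8 + 2×24.4 = 64.6 ft. Hydraulic radius R = A/P = 385.5/64.6 = 5.968 ft. Q_B = (1.486/0.031)·385.5·5.968^(2/3)·√0.00024 = 941.9 ft³/s.
The larger discharge is 941.9 ft³/s and the smaller is 397.1 ft³/s; the ratio is 2.37.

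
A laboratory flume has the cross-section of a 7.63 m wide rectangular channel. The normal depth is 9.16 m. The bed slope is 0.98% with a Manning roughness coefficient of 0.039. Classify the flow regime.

subcritical

Flow area A = b·y = 7.63 × 9.16 = 69.89 m². Wetted perimeter P = b + 2y = 7.63 + 2×9.16 = 25.95 m.
Hydraulic radius R = A/P = 69.89/25.95 = 2.693 m.
V = (1/n) R^(2/3) √S = (1/0.039) × 2.693^(2/3) × √0.0098 = 4.914 m/s. Hydraulic depth D_h = A/T = 69.89/7.63 = 9.16 m.
Froude number Fr = V/√(g·D_h) = 4.914/√(9.81×9.16) = 0.518, which is less than 1, so the flow is subcritical.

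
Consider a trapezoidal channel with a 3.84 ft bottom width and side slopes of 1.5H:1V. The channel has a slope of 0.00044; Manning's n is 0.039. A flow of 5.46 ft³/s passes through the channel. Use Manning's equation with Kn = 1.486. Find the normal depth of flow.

y_n = 1.29 ft

Manning's equation rearranged: A R^(2/3) = nQ / (1.486·√S) = 0.039 × 5.46 / (1.486 × √0.00044) = 6.831.
Trying y = 1.43 ft: A R^(2/3) = 8.279 — over.
Trying y = 1.04 ft: A R^(2/3) = 4.594 — short.
Trying y = 1.29 ft: A R^(2/3) = 6.827 — close enough.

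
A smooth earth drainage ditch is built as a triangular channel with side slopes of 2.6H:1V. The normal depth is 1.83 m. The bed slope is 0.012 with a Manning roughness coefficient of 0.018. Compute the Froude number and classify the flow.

For a triangular section with side slope z = 2.6: A = zy² = 2.6×1.83² = 8.707 m²; P = 2y√(1+z²) = 2×1.83×2.786 = 10.2 m.
Hydraulic radius R = A/P = 8.707/10.2 = 0.854 m.
V = (1/n) R^(2/3) √S = (1/0.018) × 0.854^(2/3) × √0.012 = 5.478 m/s. Hydraulic depth D_h = A/T = 8.707/9.516 = 0.915 m.
Froude number Fr = V/√(g·D_h) = 5.478/√(9.81×0.915) = 1.83, which is greater than 1, so the flow is supercritical.

supercritical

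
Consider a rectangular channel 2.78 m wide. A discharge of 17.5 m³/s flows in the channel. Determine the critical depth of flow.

For a rectangular channel, critical depth y_c = (q²/g)^(1/3) where q = Q/b = 17.5/2.78 = 6.295 m²/s.
So y_c = (6.295²/9.81)^(1/3) = 1.59 m.

y_c = 1.59 m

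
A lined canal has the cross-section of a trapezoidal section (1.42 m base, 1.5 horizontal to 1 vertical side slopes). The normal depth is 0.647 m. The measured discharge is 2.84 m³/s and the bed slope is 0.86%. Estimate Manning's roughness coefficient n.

n = 0.028

With bottom width b = 1.42 m and side slope z = 1.5: A = (b + zy)y = (1.42 + 1.5×0.647)×0.647 = 1.547 m²; P = b + 2y√(1+z²) = 1.42 + 2×0.647×1.803 = 3.753 m.
Hydraulic radius R = A/P = 1.547/3.753 = 0.4121 m.
Rearranging Manning's equation: n = (1/Q) A R^(2/3) S^(1/2) = (1/2.84) × 1.547 × 0.4121^(2/3) × √0.0086 = 0.028.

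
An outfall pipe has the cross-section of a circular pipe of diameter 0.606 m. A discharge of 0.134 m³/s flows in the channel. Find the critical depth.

y_c = 0.234 m

At critical depth, Q² T / (g A³) = 1, i.e. A³/T = Q²/g = 0.134²/9.81 = 0.00183.
Try y = 0.263 m: A³/T = 0.00288 — too large.
Try y = 0.19 m: A³/T = 0.0008233 — too small.
Try y = 0.234 m: A³/T = 0.001839 — ≈ 0.00183.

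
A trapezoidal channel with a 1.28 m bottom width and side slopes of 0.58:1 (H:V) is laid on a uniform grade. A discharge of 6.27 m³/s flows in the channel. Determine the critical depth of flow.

y_c = 1.13 m

At critical depth, Q² T / (g A³) = 1, i.e. A³/T = Q²/g = 6.27²/9.81 = 4.007.
At y = 1.29 m: A³/T = 6.451 — high.
At y = 0.839 m: A³/T = 1.445 — low.
At y = 1.13 m: A³/T = 4.038 — ≈ 4.007.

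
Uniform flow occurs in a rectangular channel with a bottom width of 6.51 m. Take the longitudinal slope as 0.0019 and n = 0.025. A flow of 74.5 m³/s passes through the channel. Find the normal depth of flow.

Manning's equation rearranged: A R^(2/3) = nQ / (1·√S) = 0.025 × 74.5 / (√0.0019) = 42.73.
Trying y = 5.5 m: A R^(2/3) = 57.68 — too large.
Trying y = 3.81 m: A R^(2/3) = 36.09 — too small.
Trying y = 4.34 m: A R^(2/3) = 42.73 — close enough.

y_n = 4.34 m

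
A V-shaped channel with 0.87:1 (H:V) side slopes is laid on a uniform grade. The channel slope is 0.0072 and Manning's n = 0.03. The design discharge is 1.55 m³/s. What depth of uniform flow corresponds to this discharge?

y_n = 1.11 m

Manning's equation rearranged: A R^(2/3) = nQ / (1·√S) = 0.03 × 1.55 / (√0.0072) = 0.548.
At y = 0.771 m: A R^(2/3) = 0.2069 — low.
At y = 1.11 m: A R^(2/3) = 0.5468 — ≈ 0.548.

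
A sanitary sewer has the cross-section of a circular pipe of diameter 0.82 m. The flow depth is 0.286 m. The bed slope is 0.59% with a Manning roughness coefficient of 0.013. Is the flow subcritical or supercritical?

supercritical

For a circular section of diameter D = 0.82 m at depth y = 0.286 m, the central angle is θ = 2 arccos(1 − 2y/D) = 2.527 rad. Then A = (D²/8)(θ − sin θ) = 0.1639 m² and P = Dθ/2 = 1.036 m.
Hydraulic radius R = A/P = 0.1639/1.036 = 0.1582 m.
V = (1/n) R^(2/3) √S = (1/0.013) × 0.1582^(2/3) × √0.0059 = 1.729 m/s. Hydraulic depth D_h = A/T = 0.1639/0.7816 = 0.2098 m.
Froude number Fr = V/√(g·D_h) = 1.729/√(9.81×0.2098) = 1.2, which is greater than 1, so the flow is supercritical.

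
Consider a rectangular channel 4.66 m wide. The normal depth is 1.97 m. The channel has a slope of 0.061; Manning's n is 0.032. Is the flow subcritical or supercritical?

Flow area A = b·y = 4.66 × 1.97 = 9.18 m². Wetted perimeter P = b + 2y = 4.66 + 2×1.97 = 8.6 m.
Hydraulic radius R = A/P = 9.18/8.6 = 1.067 m.
V = (1/n) R^(2/3) √S = (1/0.032) × 1.067^(2/3) × √0.061 = 8.062 m/s. Hydraulic depth D_h = A/T = 9.18/4.66 = 1.97 m.
Froude number Fr = V/√(g·D_h) = 8.062/√(9.81×1.97) = 1.83, which is greater than 1, so the flow is supercritical.

supercritical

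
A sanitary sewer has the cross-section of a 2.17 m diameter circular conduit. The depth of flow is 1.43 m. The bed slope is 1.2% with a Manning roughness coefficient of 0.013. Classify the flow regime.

For a circular section of diameter D = 2.17 m at depth y = 1.43 m, the central angle is θ = 2 arccos(1 − 2y/D) = 3.789 rad. Then A = (D²/8)(θ − sin θ) = 2.585 m² and P = Dθ/2 = 4.111 m.
Hydraulic radius R = A/P = 2.585/4.111 = 0.6288 m.
V = (1/n) R^(2/3) √S = (1/0.013) × 0.6288^(2/3) × √0.012 = 6.185 m/s. Hydraulic depth D_h = A/T = 2.585/2.057 = 1.256 m.
Froude number Fr = V/√(g·D_h) = 6.185/√(9.81×1.256) = 1.76, which is greater than 1, so the flow is supercritical.

supercritical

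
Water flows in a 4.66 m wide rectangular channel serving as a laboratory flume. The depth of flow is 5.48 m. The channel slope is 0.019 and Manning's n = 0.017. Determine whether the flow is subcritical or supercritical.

Flow area A = b·y = 4.66 × 5.48 = 25.54 m². Wetted perimeter P = b + 2y = 4.66 + 2×5.48 = 15.62 m.
Hydraulic radius R = A/P = 25.54/15.62 = 1.635 m.
V = (1/n) R^(2/3) √S = (1/0.017) × 1.635^(2/3) × √0.019 = 11.25 m/s. Hydraulic depth D_h = A/T = 25.54/4.66 = 5.48 m.
Froude number Fr = V/√(g·D_h) = 11.25/√(9.81×5.48) = 1.53, which is greater than 1, so the flow is supercritical.

supercritical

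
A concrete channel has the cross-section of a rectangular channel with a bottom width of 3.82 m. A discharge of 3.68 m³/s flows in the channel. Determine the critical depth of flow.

For a rectangular channel, critical depth y_c = (q²/g)^(1/3) where q = Q/b = 3.68/3.82 = 0.9634 m²/s.
So y_c = (0.9634²/9.81)^(1/3) = 0.456 m.

y_c = 0.456 m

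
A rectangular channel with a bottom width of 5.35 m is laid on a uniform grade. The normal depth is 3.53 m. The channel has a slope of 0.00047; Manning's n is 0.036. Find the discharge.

Q = 15 m³/s

Flow area A = b·y = 5.35 × 3.53 = 18.89 m². Wetted perimeter P = b + 2y = 5.35 + 2×3.53 = 12.41 m.
Hydraulic radius R = A/P = 18.89/12.41 = 1.522 m.
Manning's equation: Q = (1/n) A R^(2/3) S^(1/2) = (1/0.036) × 18.89 × 1.522^(2/3) × 0.00047^(1/2) = 15 m³/s.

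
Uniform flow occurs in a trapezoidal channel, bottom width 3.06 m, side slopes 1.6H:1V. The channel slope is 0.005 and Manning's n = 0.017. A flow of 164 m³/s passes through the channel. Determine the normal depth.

y_n = 3.27 m

Manning's equation rearranged: A R^(2/3) = nQ / (1·√S) = 0.017 × 164 / (√0.005) = 39.43.
Try y = 3.68 m: A R^(2/3) = 51.27 — high.
Try y = 2.74 m: A R^(2/3) = 26.99 — low.
Try y = 3.27 m: A R^(2/3) = 39.54 — matches.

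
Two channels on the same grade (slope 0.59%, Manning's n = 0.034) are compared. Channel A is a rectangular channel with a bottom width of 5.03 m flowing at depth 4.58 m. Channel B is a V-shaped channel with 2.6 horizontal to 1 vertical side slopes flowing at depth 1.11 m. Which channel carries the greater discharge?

channel A

Channel A: Flow area A = b·y = 5.03 × 4.58 = 23.04 m². Wetted perimeter P = b + 2y = 5.03 + 2×4.58 = 14.19 m. Hydraulic radius R = A/P = 23.04/14.19 = 1.623 m. Q_A = (1/0.034)·23.04·1.623^(2/3)·√0.0059 = 71.89 m³/s.
Channel B: For a triangular section with side slope z = 2.6: A = zy² = 2.6×1.11² = 3.203 m²; P = 2y√(1+z²) = 2×1.11×2.786 = 6.184 m. Hydraulic radius R = A/P = 3.203/6.184 = 0.518 m. Q_B = (1/0.034)·3.203·0.518^(2/3)·√0.0059 = 4.668 m³/s.
Q_A = 71.89 m³/s vs Q_B = 4.668 m³/s, so channel A carries more.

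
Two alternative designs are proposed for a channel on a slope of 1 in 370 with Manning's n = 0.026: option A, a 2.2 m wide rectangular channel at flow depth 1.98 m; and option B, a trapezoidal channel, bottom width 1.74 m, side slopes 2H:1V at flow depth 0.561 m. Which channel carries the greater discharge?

channel A

Channel A: Flow area A = b·y = 2.2 × 1.98 = 4.356 m². Wetted perimeter P = b + 2y = 2.2 + 2×1.98 = 6.16 m. Hydraulic radius R = A/P = 4.356/6.16 = 0.7071 m. Q_A = (1/0.026)·4.356·0.7071^(2/3)·√0.002703 = 6.913 m³/s.
Channel B: With bottom width b = 1.74 m and side slope z = 2: A = (b + zy)y = (1.74 + 2×0.561)×0.561 = 1.606 m²; P = b + 2y√(1+z²) = 1.74 + 2×0.561×2.236 = 4.249 m. Hydraulic radius R = A/P = 1.606/4.249 = 0.3779 m. Q_B = (1/0.026)·1.606·0.3779^(2/3)·√0.002703 = 1.678 m³/s.
Q_A = 6.913 m³/s vs Q_B = 1.678 m³/s, so channel A carries more.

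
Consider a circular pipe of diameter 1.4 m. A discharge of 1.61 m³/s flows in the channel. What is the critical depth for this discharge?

y_c = 0.663 m

At critical depth, Q² T / (g A³) = 1, i.e. A³/T = Q²/g = 1.61²/9.81 = 0.2642.
Trying y = 0.453 m: A³/T = 0.06121 — short.
Trying y = 0.806 m: A³/T = 0.5582 — over.
Trying y = 0.663 m: A³/T = 0.2647 — close enough.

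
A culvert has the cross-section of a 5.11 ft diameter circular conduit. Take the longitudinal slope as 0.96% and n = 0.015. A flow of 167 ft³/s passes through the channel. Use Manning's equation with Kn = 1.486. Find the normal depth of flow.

Manning's equation rearranged: A R^(2/3) = nQ / (1.486·√S) = 0.015 × 167 / (1.486 × √0.0096) = 17.2.
At y = 2.86 ft: A R^(2/3) = 14.55 — too small.
At y = 3.66 ft: A R^(2/3) = 20.82 — too large.
At y = 3.19 ft: A R^(2/3) = 17.22 — matches.

y_n = 3.19 ft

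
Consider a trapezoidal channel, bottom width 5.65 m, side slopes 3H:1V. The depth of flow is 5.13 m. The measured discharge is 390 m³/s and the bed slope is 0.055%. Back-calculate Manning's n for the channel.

n = 0.013

With bottom width b = 5.65 m and side slope z = 3: A = (b + zy)y = (5.65 + 3×5.13)×5.13 = 107.9 m²; P = b + 2y√(1+z²) = 5.65 + 2×5.13×3.162 = 38.09 m.
Hydraulic radius R = A/P = 107.9/38.09 = 2.833 m.
Rearranging Manning's equation: n = (1/Q) A R^(2/3) S^(1/2) = (1/390) × 107.9 × 2.833^(2/3) × √0.00055 = 0.013.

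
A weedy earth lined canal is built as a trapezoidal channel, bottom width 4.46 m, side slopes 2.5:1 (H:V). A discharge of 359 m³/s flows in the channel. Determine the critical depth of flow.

y_c = 4.5 m

At critical depth, Q² T / (g A³) = 1, i.e. A³/T = Q²/g = 359²/9.81 = 13140.
Trying y = 5.15 m: A³/T = 23550 — over.
Trying y = 3.91 m: A³/T = 7181 — short.
Trying y = 4.5 m: A³/T = 13110 — ≈ 13140.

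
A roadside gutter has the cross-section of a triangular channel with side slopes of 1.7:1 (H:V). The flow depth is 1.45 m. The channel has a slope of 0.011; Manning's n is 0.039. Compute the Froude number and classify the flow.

For a triangular section with side slope z = 1.7: A = zy² = 1.7×1.45² = 3.574 m²; P = 2y√(1+z²) = 2×1.45×1.972 = 5.72 m.
Hydraulic radius R = A/P = 3.574/5.72 = 0.6249 m.
V = (1/n) R^(2/3) √S = (1/0.039) × 0.6249^(2/3) × √0.011 = 1.966 m/s. Hydraulic depth D_h = A/T = 3.574/4.93 = 0.725 m.
Froude number Fr = V/√(g·D_h) = 1.966/√(9.81×0.725) = 0.737, which is less than 1, so the flow is subcritical.

subcritical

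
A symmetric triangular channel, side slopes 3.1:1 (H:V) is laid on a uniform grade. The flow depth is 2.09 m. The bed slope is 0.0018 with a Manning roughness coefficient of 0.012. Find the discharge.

Q = 47.7 m³/s

For a triangular section with side slope z = 3.1: A = zy² = 3.1×2.09² = 13.54 m²; P = 2y√(1+z²) = 2×2.09×3.257 = 13.62 m.
Hydraulic radius R = A/P = 13.54/13.62 = 0.9945 m.
Manning's equation: Q = (1/n) A R^(2/3) S^(1/2) = (1/0.012) × 13.54 × 0.9945^(2/3) × 0.0018^(1/2) = 47.7 m³/s.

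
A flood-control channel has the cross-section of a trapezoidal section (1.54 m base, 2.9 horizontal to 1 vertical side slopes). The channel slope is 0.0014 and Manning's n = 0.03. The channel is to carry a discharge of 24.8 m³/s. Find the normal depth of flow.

Manning's equation rearranged: A R^(2/3) = nQ / (1·√S) = 0.03 × 24.8 / (√0.0014) = 19.88.
Try y = 2.7 m: A R^(2/3) = 31.62 — over.
Try y = 1.56 m: A R^(2/3) = 8.498 — short.
Try y = 2.23 m: A R^(2/3) = 19.86 — ≈ 19.88.

y_n = 2.23 m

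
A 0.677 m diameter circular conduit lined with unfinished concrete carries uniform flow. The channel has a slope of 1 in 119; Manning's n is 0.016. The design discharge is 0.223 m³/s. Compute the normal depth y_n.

Manning's equation rearranged: A R^(2/3) = nQ / (1·√S) = 0.016 × 0.223 / (√0.008403) = 0.03892.
Try y = 0.338 m: A R^(2/3) = 0.05493 — high.
Try y = 0.278 m: A R^(2/3) = 0.03893 — close enough.

y_n = 0.278 m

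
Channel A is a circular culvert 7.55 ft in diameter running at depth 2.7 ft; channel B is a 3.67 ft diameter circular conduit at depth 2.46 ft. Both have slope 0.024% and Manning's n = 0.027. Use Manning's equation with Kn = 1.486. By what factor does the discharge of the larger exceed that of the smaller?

2.37

Channel A: For a circular section of diameter D = 7.55 ft at depth y = 2.7 ft, the central angle is θ = 2 arccos(1 − 2y/D) = 2.564 rad. Then A = (D²/8)(θ − sin θ) = 14.38 ft² and P = Dθ/2 = 9.679 ft. Hydraulic radius R = A/P = 14.38/9.679 = 1.486 ft. Q_A = (1.486/0.027)·14.38·1.486^(2/3)·√0.00024 = 15.96 ft³/s.
Channel B: For a circular section of diameter D = 3.67 ft at depth y = 2.46 ft, the central angle is θ = 2 arccos(1 − 2y/D) = 3.837 rad. Then A = (D²/8)(θ − sin θ) = 7.538 ft² and P = Dθ/2 = 7.04 ft. Hydraulic radius R = A/P = 7.538/7.04 = 1.071 ft. Q_B = (1.486/0.027)·7.538·1.071^(2/3)·√0.00024 = 6.726 ft³/s.
The larger discharge is 15.96 ft³/s and the smaller is 6.726 ft³/s; the ratio is 2.37.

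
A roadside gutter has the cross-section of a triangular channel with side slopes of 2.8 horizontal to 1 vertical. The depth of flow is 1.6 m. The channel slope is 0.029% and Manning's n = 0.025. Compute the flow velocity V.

For a triangular section with side slope z = 2.8: A = zy² = 2.8×1.6² = 7.168 m²; P = 2y√(1+z²) = 2×1.6×2.973 = 9.514 m.
Hydraulic radius R = A/P = 7.168/9.514 = 0.7534 m.
From Manning's equation, V = (1/n) R^(2/3) S^(1/2) = (1/0.025) × 0.7534^(2/3) × 0.00029^(1/2) = 0.564 m/s.

V = 0.564 m/s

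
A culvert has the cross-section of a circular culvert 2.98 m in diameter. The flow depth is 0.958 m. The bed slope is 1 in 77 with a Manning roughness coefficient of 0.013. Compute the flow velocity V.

V = 5.81 m/s

For a circular section of diameter D = 2.98 m at depth y = 0.958 m, the central angle is θ = 2 arccos(1 − 2y/D) = 2.411 rad. Then A = (D²/8)(θ − sin θ) = 1.936 m² and P = Dθ/2 = 3.593 m.
Hydraulic radius R = A/P = 1.936/3.593 = 0.5389 m.
From Manning's equation, V = (1/n) R^(2/3) S^(1/2) = (1/0.013) × 0.5389^(2/3) × 0.01299^(1/2) = 5.81 m/s.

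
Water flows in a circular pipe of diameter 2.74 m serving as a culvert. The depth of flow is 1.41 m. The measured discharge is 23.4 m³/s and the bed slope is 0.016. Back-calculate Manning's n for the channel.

n = 0.013

For a circular section of diameter D = 2.74 m at depth y = 1.41 m, the central angle is θ = 2 arccos(1 − 2y/D) = 3.2 rad. Then A = (D²/8)(θ − sin θ) = 3.058 m² and P = Dθ/2 = 4.384 m.
Hydraulic radius R = A/P = 3.058/4.384 = 0.6975 m.
Rearranging Manning's equation: n = (1/Q) A R^(2/3) S^(1/2) = (1/23.4) × 3.058 × 0.6975^(2/3) × √0.016 = 0.013.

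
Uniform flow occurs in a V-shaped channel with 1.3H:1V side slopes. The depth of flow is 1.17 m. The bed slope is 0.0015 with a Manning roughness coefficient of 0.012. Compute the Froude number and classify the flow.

For a triangular section with side slope z = 1.3: A = zy² = 1.3×1.17² = 1.78 m²; P = 2y√(1+z²) = 2×1.17×1.64 = 3.838 m.
Hydraulic radius R = A/P = 1.78/3.838 = 0.4637 m.
V = (1/n) R^(2/3) √S = (1/0.012) × 0.4637^(2/3) × √0.0015 = 1.934 m/s. Hydraulic depth D_h = A/T = 1.78/3.042 = 0.585 m.
Froude number Fr = V/√(g·D_h) = 1.934/√(9.81×0.585) = 0.807, which is less than 1, so the flow is subcritical.

subcritical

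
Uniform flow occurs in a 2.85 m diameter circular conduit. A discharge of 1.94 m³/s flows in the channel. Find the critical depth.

At critical depth, Q² T / (g A³) = 1, i.e. A³/T = Q²/g = 1.94²/9.81 = 0.3836.
At y = 0.731 m: A³/T = 0.8685 — too large.
At y = 0.593 m: A³/T = 0.3837 — matches.

y_c = 0.593 m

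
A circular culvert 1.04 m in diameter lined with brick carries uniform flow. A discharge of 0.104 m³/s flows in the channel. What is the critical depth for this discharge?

y_c = 0.176 m

At critical depth, Q² T / (g A³) = 1, i.e. A³/T = Q²/g = 0.104²/9.81 = 0.001103.
At y = 0.126 m: A³/T = 0.0002958 — too small.
At y = 0.218 m: A³/T = 0.002556 — too large.
At y = 0.176 m: A³/T = 0.001104 — close enough.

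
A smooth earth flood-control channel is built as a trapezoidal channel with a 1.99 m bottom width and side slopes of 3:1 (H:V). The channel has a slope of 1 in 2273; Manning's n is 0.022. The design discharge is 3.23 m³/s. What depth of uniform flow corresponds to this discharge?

Manning's equation rearranged: A R^(2/3) = nQ / (1·√S) = 0.022 × 3.23 / (√0.0004399) = 3.388.
At y = 0.822 m: A R^(2/3) = 2.337 — low.
At y = 0.979 m: A R^(2/3) = 3.391 — matches.

y_n = 0.979 m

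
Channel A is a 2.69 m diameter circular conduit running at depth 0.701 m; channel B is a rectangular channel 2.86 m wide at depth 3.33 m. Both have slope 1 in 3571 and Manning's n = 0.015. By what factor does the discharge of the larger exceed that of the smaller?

14.7

Channel A: For a circular section of diameter D = 2.69 m at depth y = 0.701 m, the central angle is θ = 2 arccos(1 − 2y/D) = 2.143 rad. Then A = (D²/8)(θ − sin θ) = 1.178 m² and P = Dθ/2 = 2.882 m. Hydraulic radius R = A/P = 1.178/2.882 = 0.4087 m. Q_A = (1/0.015)·1.178·0.4087^(2/3)·√0.00028 = 0.7237 m³/s.
Channel B: Flow area A = b·y = 2.86 × 3.33 = 9.524 m². Wetted perimeter P = b + 2y = 2.86 + 2×3.33 = 9.52 m. Hydraulic radius R = A/P = 9.524/9.52 = 1 m. Q_B = (1/0.015)·9.524·1^(2/3)·√0.00028 = 10.63 m³/s.
The larger discharge is 10.63 m³/s and the smaller is 0.7237 m³/s; the ratio is 14.7.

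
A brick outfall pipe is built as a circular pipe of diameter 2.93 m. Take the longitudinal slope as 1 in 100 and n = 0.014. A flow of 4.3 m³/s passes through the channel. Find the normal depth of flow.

y_n = 0.656 m

Manning's equation rearranged: A R^(2/3) = nQ / (1·√S) = 0.014 × 4.3 / (√0.01) = 0.602.
At y = 0.785 m: A R^(2/3) = 0.8604 — too large.
At y = 0.562 m: A R^(2/3) = 0.4408 — too small.
At y = 0.656 m: A R^(2/3) = 0.6023 — matches.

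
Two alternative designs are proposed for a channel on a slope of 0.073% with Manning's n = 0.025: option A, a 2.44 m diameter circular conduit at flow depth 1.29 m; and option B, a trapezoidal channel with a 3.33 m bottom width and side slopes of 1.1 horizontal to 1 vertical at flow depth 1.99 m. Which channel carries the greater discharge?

channel B

Channel A: For a circular section of diameter D = 2.44 m at depth y = 1.29 m, the central angle is θ = 2 arccos(1 − 2y/D) = 3.256 rad. Then A = (D²/8)(θ − sin θ) = 2.509 m² and P = Dθ/2 = 3.973 m. Hydraulic radius R = A/P = 2.509/3.973 = 0.6315 m. Q_A = (1/0.025)·2.509·0.6315^(2/3)·√0.00073 = 1.996 m³/s.
Channel B: With bottom width b = 3.33 m and side slope z = 1.1: A = (b + zy)y = (3.33 + 1.1×1.99)×1.99 = 10.98 m²; P = b + 2y√(1+z²) = 3.33 + 2×1.99×1.487 = 9.247 m. Hydraulic radius R = A/P = 10.98/9.247 = 1.188 m. Q_B = (1/0.025)·10.98·1.188^(2/3)·√0.00073 = 13.31 m³/s.
Q_A = 1.996 m³/s vs Q_B = 13.31 m³/s, so channel B carries more.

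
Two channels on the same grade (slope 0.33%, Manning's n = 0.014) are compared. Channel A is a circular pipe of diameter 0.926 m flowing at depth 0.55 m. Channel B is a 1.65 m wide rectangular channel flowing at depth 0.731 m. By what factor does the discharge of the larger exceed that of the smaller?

Channel A: For a circular section of diameter D = 0.926 m at depth y = 0.55 m, the central angle is θ = 2 arccos(1 − 2y/D) = 3.52 rad. Then A = (D²/8)(θ − sin θ) = 0.4168 m² and P = Dθ/2 = 1.63 m. Hydraulic radius R = A/P = 0.4168/1.63 = 0.2558 m. Q_A = (1/0.014)·0.4168·0.2558^(2/3)·√0.0033 = 0.6892 m³/s.
Channel B: Flow area A = b·y = 1.65 × 0.731 = 1.206 m². Wetted perimeter P = b + 2y = 1.65 + 2×0.731 = 3.112 m. Hydraulic radius R = A/P = 1.206/3.112 = 0.3876 m. Q_B = (1/0.014)·1.206·0.3876^(2/3)·√0.0033 = 2.631 m³/s.
The larger discharge is 2.631 m³/s and the smaller is 0.6892 m³/s; the ratio is 3.82.

3.82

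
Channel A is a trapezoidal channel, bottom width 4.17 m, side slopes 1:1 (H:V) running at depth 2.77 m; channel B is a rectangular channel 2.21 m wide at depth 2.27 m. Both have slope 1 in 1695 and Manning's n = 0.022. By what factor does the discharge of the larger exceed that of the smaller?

Channel A: With bottom width b = 4.17 m and side slope z = 1: A = (b + zy)y = (4.17 + 1×2.77)×2.77 = 19.22 m²; P = b + 2y√(1+z²) = 4.17 + 2×2.77×1.414 = 12 m. Hydraulic radius R = A/P = 19.22/12 = 1.601 m. Q_A = (1/0.022)·19.22·1.601^(2/3)·√0.00059 = 29.05 m³/s.
Channel B: Flow area A = b·y = 2.21 × 2.27 = 5.017 m². Wetted perimeter P = b + 2y = 2.21 + 2×2.27 = 6.75 m. Hydraulic radius R = A/P = 5.017/6.75 = 0.7432 m. Q_B = (1/0.022)·5.017·0.7432^(2/3)·√0.00059 = 4.545 m³/s.
The larger discharge is 29.05 m³/s and the smaller is 4.545 m³/s; the ratio is 6.39.

6.39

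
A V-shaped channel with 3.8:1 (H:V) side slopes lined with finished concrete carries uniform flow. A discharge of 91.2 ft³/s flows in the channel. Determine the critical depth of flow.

y_c = 2.05 ft

At critical depth, Q² T / (g A³) = 1, i.e. A³/T = Q²/g = 91.2²/32.2 = 258.3.
At y = 1.57 ft: A³/T = 68.87 — low.
At y = 2.4 ft: A³/T = 574.9 — high.
At y = 2.05 ft: A³/T = 261.4 — matches.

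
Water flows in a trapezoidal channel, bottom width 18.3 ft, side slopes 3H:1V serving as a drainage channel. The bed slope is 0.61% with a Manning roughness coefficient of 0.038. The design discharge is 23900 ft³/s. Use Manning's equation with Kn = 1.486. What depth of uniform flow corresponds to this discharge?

y_n = 20.2 ft

Manning's equation rearranged: A R^(2/3) = nQ / (1.486·√S) = 0.038 × 23900 / (1.486 × √0.0061) = 7825.
Trying y = 17.1 ft: A R^(2/3) = 5306 — too small.
Trying y = 24.4 ft: A R^(2/3) = 12300 — too large.
Trying y = 20.2 ft: A R^(2/3) = 7841 — close enough.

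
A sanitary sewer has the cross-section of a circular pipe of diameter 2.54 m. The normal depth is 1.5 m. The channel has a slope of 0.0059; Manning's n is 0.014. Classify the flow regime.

supercritical

For a circular section of diameter D = 2.54 m at depth y = 1.5 m, the central angle is θ = 2 arccos(1 − 2y/D) = 3.506 rad. Then A = (D²/8)(θ − sin θ) = 3.115 m² and P = Dθ/2 = 4.452 m.
Hydraulic radius R = A/P = 3.115/4.452 = 0.6995 m.
V = (1/n) R^(2/3) √S = (1/0.014) × 0.6995^(2/3) × √0.0059 = 4.323 m/s. Hydraulic depth D_h = A/T = 3.115/2.498 = 1.247 m.
Froude number Fr = V/√(g·D_h) = 4.323/√(9.81×1.247) = 1.24, which is greater than 1, so the flow is supercritical.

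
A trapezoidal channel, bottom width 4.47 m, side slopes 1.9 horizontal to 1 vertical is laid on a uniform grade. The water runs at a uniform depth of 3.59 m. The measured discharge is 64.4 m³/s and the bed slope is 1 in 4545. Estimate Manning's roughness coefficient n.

n = 0.015

With bottom width b = 4.47 m and side slope z = 1.9: A = (b + zy)y = (4.47 + 1.9×3.59)×3.59 = 40.53 m²; P = b + 2y√(1+z²) = 4.47 + 2×3.59×2.147 = 19.89 m.
Hydraulic radius R = A/P = 40.53/19.89 = 2.038 m.
Rearranging Manning's equation: n = (1/Q) A R^(2/3) S^(1/2) = (1/64.4) × 40.53 × 2.038^(2/3) × √0.00022 = 0.015.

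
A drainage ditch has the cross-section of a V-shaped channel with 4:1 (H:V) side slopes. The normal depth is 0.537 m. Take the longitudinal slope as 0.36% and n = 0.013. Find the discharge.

Q = 2.17 m³/s

For a triangular section with side slope z = 4: A = zy² = 4×0.537² = 1.153 m²; P = 2y√(1+z²) = 2×0.537×4.123 = 4.428 m.
Hydraulic radius R = A/P = 1.153/4.428 = 0.2605 m.
Manning's equation: Q = (1/n) A R^(2/3) S^(1/2) = (1/0.013) × 1.153 × 0.2605^(2/3) × 0.0036^(1/2) = 2.17 m³/s.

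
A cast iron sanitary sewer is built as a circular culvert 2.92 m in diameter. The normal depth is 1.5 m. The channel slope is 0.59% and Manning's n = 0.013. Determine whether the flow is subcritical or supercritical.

For a circular section of diameter D = 2.92 m at depth y = 1.5 m, the central angle is θ = 2 arccos(1 − 2y/D) = 3.196 rad. Then A = (D²/8)(θ − sin θ) = 3.465 m² and P = Dθ/2 = 4.667 m.
Hydraulic radius R = A/P = 3.465/4.667 = 0.7425 m.
V = (1/n) R^(2/3) √S = (1/0.013) × 0.7425^(2/3) × √0.0059 = 4.845 m/s. Hydraulic depth D_h = A/T = 3.465/2.919 = 1.187 m.
Froude number Fr = V/√(g·D_h) = 4.845/√(9.81×1.187) = 1.42, which is greater than 1, so the flow is supercritical.

supercritical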